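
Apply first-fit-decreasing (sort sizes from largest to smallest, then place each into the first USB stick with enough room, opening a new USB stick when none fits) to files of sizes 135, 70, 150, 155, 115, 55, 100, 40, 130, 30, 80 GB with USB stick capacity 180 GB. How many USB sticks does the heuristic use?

7

Sorted descending: 155, 150, 135, 130, 115, 100, 80, 70, 55, 40, 30.
  155 → USB stick 1 (new)  [load 155/180]
  150 → USB stick 2 (new)  [load 150/180]
  135 → USB stick 3 (new)  [load 135/180]
  130 → USB stick 4 (new)  [load 130/180]
  115 → USB stick 5 (new)  [load 115/180]
  100 → USB stick 6 (new)  [load 100/180]
  80 → USB stick 6  [load 180/180]
  70 → USB stick 7 (new)  [load 70/180]
  55 → USB stick 5  [load 170/180]
  40 → USB stick 3  [load 175/180]
  30 → USB stick 2  [load 180/180]
7 USB sticks opened.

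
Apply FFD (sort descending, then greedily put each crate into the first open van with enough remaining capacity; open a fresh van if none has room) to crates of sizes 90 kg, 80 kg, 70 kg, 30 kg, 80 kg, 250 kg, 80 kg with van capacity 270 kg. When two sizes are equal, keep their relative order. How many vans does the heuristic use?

Sorted descending: 250, 90, 80, 80, 80, 70, 30.
  250 → van 1 (new)  [load 250/270]
  90 → van 2 (new)  [load 90/270]
  80 → van 2  [load 170/270]
  80 → van 2  [load 250/270]
  80 → van 3 (new)  [load 80/270]
  70 → van 3  [load 150/270]
  30 → van 3  [load 180/270]
3 vans opened.

3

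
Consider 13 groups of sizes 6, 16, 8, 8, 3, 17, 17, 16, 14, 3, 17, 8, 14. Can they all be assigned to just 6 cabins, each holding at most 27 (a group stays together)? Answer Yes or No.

No

Total = 147; ⌈147/27⌉ = 6.
7 groups each exceed half the capacity and cannot share a cabin, forcing at least 7 cabins.
At least 7 cabins are required, but only 6 are allowed.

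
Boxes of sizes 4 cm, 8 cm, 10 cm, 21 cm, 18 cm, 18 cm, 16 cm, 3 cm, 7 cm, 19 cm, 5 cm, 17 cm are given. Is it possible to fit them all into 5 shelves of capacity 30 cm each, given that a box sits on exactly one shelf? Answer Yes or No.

Total = 146 cm; ⌈146/30⌉ = 5.
6 boxes each exceed half the capacity and cannot share a shelf, forcing at least 6 shelves.
At least 6 shelves are required, but only 5 are allowed.

No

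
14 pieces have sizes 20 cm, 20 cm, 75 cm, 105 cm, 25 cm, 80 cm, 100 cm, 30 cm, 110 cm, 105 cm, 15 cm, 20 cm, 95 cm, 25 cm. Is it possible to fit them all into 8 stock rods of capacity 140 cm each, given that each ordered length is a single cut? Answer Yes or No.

Yes

A valid assignment using 7 stock rods:
  stock rod 1: 110 + 30 = 140
  stock rod 2: 105 + 25 = 130
  stock rod 3: 105 + 25 = 130
  stock rod 4: 100 + 20 + 20 = 140
  stock rod 5: 95 + 20 + 15 = 130
  stock rod 6: 80 = 80
  stock rod 7: 75 = 75
That uses only 7 ≤ 8, so 8 stock rods are enough.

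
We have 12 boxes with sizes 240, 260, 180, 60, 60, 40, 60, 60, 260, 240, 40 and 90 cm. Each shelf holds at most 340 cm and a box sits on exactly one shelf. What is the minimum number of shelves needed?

Total = 260 + 260 + 240 + 240 + 180 + 90 + 60 + 60 + 60 + 60 + 40 + 40 = 1590 cm.
Lower bound: ⌈1590/340⌉ = 5 shelves.
A packing using 5 shelves:
  shelf 1: 260 + 60 = 320
  shelf 2: 260 + 60 = 320
  shelf 3: 240 + 90 = 330
  shelf 4: 240 + 60 + 40 = 340
  shelf 5: 180 + 60 + 40 = 280
This matches the lower bound, so 5 is optimal.

5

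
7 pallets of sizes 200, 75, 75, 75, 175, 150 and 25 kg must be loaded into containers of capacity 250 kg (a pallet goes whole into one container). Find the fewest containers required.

4

Total = 200 + 175 + 150 + 75 + 75 + 75 + 25 = 775 kg.
Lower bound: ⌈775/250⌉ = 4 containers.
A packing using 4 containers:
  container 1: 200 + 25 = 225
  container 2: 175 + 75 = 250
  container 3: 150 + 75 = 225
  container 4: 75 = 75
This matches the lower bound, so 4 is optimal.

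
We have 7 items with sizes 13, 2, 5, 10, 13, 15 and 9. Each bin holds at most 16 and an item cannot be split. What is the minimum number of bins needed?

5

Total = 15 + 13 + 13 + 10 + 9 + 5 + 2 = 67.
Lower bound: ⌈67/16⌉ = 5 bins.
A packing using 5 bins:
  bin 1: 15 = 15
  bin 2: 13 + 2 = 15
  bin 3: 13 = 13
  bin 4: 10 + 5 = 15
  bin 5: 9 = 9
This matches the lower bound, so 5 is optimal.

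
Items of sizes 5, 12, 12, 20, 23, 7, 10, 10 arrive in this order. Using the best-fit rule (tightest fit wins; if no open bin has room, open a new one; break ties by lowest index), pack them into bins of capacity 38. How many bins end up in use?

3

  5 → bin 1 (new)  [load 5/38]
  12 → bin 1  [load 17/38]
  12 → bin 1  [load 29/38]
  20 → bin 2 (new)  [load 20/38]
  23 → bin 3 (new)  [load 23/38]
  7 → bin 1  [load 36/38]
  10 → bin 3  [load 33/38]
  10 → bin 2  [load 30/38]
3 bins opened.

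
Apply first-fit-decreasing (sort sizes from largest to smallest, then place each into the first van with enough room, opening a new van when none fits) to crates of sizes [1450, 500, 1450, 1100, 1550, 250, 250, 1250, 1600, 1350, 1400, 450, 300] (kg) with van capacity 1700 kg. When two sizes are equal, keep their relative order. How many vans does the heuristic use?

Sorted descending: 1600, 1550, 1450, 1450, 1400, 1350, 1250, 1100, 500, 450, 300, 250, 250.
  1600 → van 1 (new)  [load 1600/1700]
  1550 → van 2 (new)  [load 1550/1700]
  1450 → van 3 (new)  [load 1450/1700]
  1450 → van 4 (new)  [load 1450/1700]
  1400 → van 5 (new)  [load 1400/1700]
  1350 → van 6 (new)  [load 1350/1700]
  1250 → van 7 (new)  [load 1250/1700]
  1100 → van 8 (new)  [load 1100/1700]
  500 → van 8  [load 1600/1700]
  450 → van 7  [load 1700/1700]
  300 → van 5  [load 1700/1700]
  250 → van 3  [load 1700/1700]
  250 → van 4  [load 1700/1700]
8 vans opened.

8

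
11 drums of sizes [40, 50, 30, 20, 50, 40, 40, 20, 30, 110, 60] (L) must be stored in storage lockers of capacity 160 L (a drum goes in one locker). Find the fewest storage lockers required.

4

Total = 110 + 60 + 50 + 50 + 40 + 40 + 40 + 30 + 30 + 20 + 20 = 490 L.
Lower bound: ⌈490/160⌉ = 4 storage lockers.
A packing using 4 storage lockers:
  locker 1: 110 + 50 = 160
  locker 2: 60 + 50 + 40 = 150
  locker 3: 40 + 40 + 30 + 30 + 20 = 160
  locker 4: 20 = 20
This matches the lower bound, so 4 is optimal.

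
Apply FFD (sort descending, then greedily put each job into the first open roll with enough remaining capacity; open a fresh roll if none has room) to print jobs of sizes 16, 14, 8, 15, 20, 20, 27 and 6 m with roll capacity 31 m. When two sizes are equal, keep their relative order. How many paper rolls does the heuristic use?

Sorted descending: 27, 20, 20, 16, 15, 14, 8, 6.
  27 → roll 1 (new)  [load 27/31]
  20 → roll 2 (new)  [load 20/31]
  20 → roll 3 (new)  [load 20/31]
  16 → roll 4 (new)  [load 16/31]
  15 → roll 4  [load 31/31]
  14 → roll 5 (new)  [load 14/31]
  8 → roll 2  [load 28/31]
  6 → roll 3  [load 26/31]
5 paper rolls opened.

5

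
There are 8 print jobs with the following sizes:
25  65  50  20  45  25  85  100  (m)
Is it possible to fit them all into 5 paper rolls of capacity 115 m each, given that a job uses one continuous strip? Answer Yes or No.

A valid assignment using 4 paper rolls:
  roll 1: 100 = 100
  roll 2: 85 + 25 = 110
  roll 3: 65 + 50 = 115
  roll 4: 45 + 25 + 20 = 90
That uses only 4 ≤ 5, so 5 paper rolls are enough.

Yes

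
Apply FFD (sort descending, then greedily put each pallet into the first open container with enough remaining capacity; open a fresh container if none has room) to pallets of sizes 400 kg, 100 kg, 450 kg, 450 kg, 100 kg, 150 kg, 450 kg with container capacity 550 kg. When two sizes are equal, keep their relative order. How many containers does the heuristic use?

Sorted descending: 450, 450, 450, 400, 150, 100, 100.
  450 → container 1 (new)  [load 450/550]
  450 → container 2 (new)  [load 450/550]
  450 → container 3 (new)  [load 450/550]
  400 → container 4 (new)  [load 400/550]
  150 → container 4  [load 550/550]
  100 → container 1  [load 550/550]
  100 → container 2  [load 550/550]
4 containers opened.

4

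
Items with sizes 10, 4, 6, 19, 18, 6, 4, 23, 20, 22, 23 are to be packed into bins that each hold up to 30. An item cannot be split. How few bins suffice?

Total = 23 + 23 + 22 + 20 + 19 + 18 + 10 + 6 + 6 + 4 + 4 = 155.
Lower bound: ⌈155/30⌉ = 6 bins.
A packing using 6 bins:
  bin 1: 23 + 6 = 29
  bin 2: 23 + 6 = 29
  bin 3: 22 + 4 + 4 = 30
  bin 4: 20 + 10 = 30
  bin 5: 19 = 19
  bin 6: 18 = 18
This matches the lower bound, so 6 is optimal.

6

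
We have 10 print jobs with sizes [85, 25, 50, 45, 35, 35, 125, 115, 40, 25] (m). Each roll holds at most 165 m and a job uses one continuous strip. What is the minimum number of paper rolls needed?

4

Total = 125 + 115 + 85 + 50 + 45 + 40 + 35 + 35 + 25 + 25 = 580 m.
Lower bound: ⌈580/165⌉ = 4 paper rolls.
A packing using 4 paper rolls:
  roll 1: 125 + 40 = 165
  roll 2: 115 + 50 = 165
  roll 3: 85 + 45 + 35 = 165
  roll 4: 35 + 25 + 25 = 85
This matches the lower bound, so 4 is optimal.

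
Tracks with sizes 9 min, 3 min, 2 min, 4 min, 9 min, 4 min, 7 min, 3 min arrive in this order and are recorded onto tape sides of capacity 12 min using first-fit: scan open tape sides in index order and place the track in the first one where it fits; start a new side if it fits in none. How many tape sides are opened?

4

  9 → side 1 (new)  [load 9/12]
  3 → side 1  [load 12/12]
  2 → side 2 (new)  [load 2/12]
  4 → side 2  [load 6/12]
  9 → side 3 (new)  [load 9/12]
  4 → side 2  [load 10/12]
  7 → side 4 (new)  [load 7/12]
  3 → side 3  [load 12/12]
4 tape sides opened.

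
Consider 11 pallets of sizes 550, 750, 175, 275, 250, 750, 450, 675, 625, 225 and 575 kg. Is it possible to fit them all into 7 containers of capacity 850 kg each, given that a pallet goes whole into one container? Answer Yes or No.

A valid assignment using 7 containers:
  container 1: 750 = 750
  container 2: 750 = 750
  container 3: 675 + 175 = 850
  container 4: 625 + 225 = 850
  container 5: 575 + 275 = 850
  container 6: 550 + 250 = 800
  container 7: 450 = 450
Every load is within 850 kg, so 7 containers suffice.

Yes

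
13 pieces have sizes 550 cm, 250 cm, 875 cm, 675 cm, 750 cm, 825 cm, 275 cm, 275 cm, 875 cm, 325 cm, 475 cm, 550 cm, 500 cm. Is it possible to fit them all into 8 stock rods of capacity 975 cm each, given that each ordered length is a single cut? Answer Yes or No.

No

Total = 7200 cm; ⌈7200/975⌉ = 8.
The bound of 8 does not rule out 8, but exhaustive search shows no assignment into 8 stock rods of capacity 975 cm exists — the minimum is 9.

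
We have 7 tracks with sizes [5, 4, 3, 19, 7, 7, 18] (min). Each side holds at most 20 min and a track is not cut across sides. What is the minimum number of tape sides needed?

4

Total = 19 + 18 + 7 + 7 + 5 + 4 + 3 = 63 min.
Lower bound: ⌈63/20⌉ = 4 tape sides.
A packing using 4 tape sides:
  side 1: 19 = 19
  side 2: 18 = 18
  side 3: 7 + 7 + 5 = 19
  side 4: 4 + 3 = 7
This matches the lower bound, so 4 is optimal.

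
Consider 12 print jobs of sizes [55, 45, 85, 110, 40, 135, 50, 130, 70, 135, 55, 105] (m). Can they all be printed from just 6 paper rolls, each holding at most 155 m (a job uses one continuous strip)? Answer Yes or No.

No

Total = 1015 m; ⌈1015/155⌉ = 7.
At least 7 paper rolls are required, but only 6 are allowed.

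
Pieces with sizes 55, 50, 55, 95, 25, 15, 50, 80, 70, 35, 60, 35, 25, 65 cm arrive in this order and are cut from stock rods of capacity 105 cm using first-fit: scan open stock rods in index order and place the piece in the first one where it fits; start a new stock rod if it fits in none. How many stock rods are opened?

8

  55 → stock rod 1 (new)  [load 55/105]
  50 → stock rod 1  [load 105/105]
  55 → stock rod 2 (new)  [load 55/105]
  95 → stock rod 3 (new)  [load 95/105]
  25 → stock rod 2  [load 80/105]
  15 → stock rod 2  [load 95/105]
  50 → stock rod 4 (new)  [load 50/105]
  80 → stock rod 5 (new)  [load 80/105]
  70 → stock rod 6 (new)  [load 70/105]
  35 → stock rod 4  [load 85/105]
  60 → stock rod 7 (new)  [load 60/105]
  35 → stock rod 6  [load 105/105]
  25 → stock rod 5  [load 105/105]
  65 → stock rod 8 (new)  [load 65/105]
8 stock rods opened.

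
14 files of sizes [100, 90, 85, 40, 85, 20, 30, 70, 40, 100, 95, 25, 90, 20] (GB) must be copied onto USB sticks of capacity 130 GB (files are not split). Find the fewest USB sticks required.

Total = 100 + 100 + 95 + 90 + 90 + 85 + 85 + 70 + 40 + 40 + 30 + 25 + 20 + 20 = 890 GB.
Lower bound: ⌈890/130⌉ = 7 USB sticks.
Also, 8 files each exceed 65 GB, and no two of those can share a USB stick, so at least 8 USB sticks are needed.
A packing using 8 USB sticks:
  USB stick 1: 100 + 30 = 130
  USB stick 2: 100 + 25 = 125
  USB stick 3: 95 + 20 = 115
  USB stick 4: 90 + 40 = 130
  USB stick 5: 90 + 40 = 130
  USB stick 6: 85 + 20 = 105
  USB stick 7: 85 = 85
  USB stick 8: 70 = 70
This matches the lower bound, so 8 is optimal.

8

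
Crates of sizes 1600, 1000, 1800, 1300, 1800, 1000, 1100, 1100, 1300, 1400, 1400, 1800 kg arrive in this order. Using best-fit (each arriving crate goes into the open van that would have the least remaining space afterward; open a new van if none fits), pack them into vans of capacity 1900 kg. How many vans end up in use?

  1600 → van 1 (new)  [load 1600/1900]
  1000 → van 2 (new)  [load 1000/1900]
  1800 → van 3 (new)  [load 1800/1900]
  1300 → van 4 (new)  [load 1300/1900]
  1800 → van 5 (new)  [load 1800/1900]
  1000 → van 6 (new)  [load 1000/1900]
  1100 → van 7 (new)  [load 1100/1900]
  1100 → van 8 (new)  [load 1100/1900]
  1300 → van 9 (new)  [load 1300/1900]
  1400 → van 10 (new)  [load 1400/1900]
  1400 → van 11 (new)  [load 1400/1900]
  1800 → van 12 (new)  [load 1800/1900]
12 vans opened.

12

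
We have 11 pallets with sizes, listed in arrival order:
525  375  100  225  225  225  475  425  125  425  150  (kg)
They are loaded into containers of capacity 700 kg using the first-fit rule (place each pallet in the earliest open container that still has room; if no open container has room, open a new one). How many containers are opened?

6

  525 → container 1 (new)  [load 525/700]
  375 → container 2 (new)  [load 375/700]
  100 → container 1  [load 625/700]
  225 → container 2  [load 600/700]
  225 → container 3 (new)  [load 225/700]
  225 → container 3  [load 450/700]
  475 → container 4 (new)  [load 475/700]
  425 → container 5 (new)  [load 425/700]
  125 → container 3  [load 575/700]
  425 → container 6 (new)  [load 425/700]
  150 → container 4  [load 625/700]
6 containers opened.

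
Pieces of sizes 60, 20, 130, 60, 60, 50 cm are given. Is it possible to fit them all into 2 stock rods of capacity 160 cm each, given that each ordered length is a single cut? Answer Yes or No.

No

Total = 380 cm; ⌈380/160⌉ = 3.
At least 3 stock rods are required, but only 2 are allowed.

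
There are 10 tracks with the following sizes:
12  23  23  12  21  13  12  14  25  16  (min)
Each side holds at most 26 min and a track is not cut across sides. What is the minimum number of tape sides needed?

Total = 25 + 23 + 23 + 21 + 16 + 14 + 13 + 12 + 12 + 12 = 171 min.
Lower bound: ⌈171/26⌉ = 7 tape sides.
A packing using 8 tape sides:
  side 1: 25 = 25
  side 2: 23 = 23
  side 3: 23 = 23
  side 4: 21 = 21
  side 5: 16 = 16
  side 6: 14 + 12 = 26
  side 7: 13 + 12 = 25
  side 8: 12 = 12
No arrangement into 7 tape sides stays within capacity, so 8 is optimal.

8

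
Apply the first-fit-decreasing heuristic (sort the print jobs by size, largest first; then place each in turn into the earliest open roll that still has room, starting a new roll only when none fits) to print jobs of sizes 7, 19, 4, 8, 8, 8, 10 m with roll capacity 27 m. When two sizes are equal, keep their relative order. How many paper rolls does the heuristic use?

3

Sorted descending: 19, 10, 8, 8, 8, 7, 4.
  19 → roll 1 (new)  [load 19/27]
  10 → roll 2 (new)  [load 10/27]
  8 → roll 1  [load 27/27]
  8 → roll 2  [load 18/27]
  8 → roll 2  [load 26/27]
  7 → roll 3 (new)  [load 7/27]
  4 → roll 3  [load 11/27]
3 paper rolls opened.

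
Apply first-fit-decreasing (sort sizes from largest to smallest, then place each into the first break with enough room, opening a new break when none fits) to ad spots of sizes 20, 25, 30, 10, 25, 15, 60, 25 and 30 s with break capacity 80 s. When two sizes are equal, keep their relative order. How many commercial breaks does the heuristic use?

Sorted descending: 60, 30, 30, 25, 25, 25, 20, 15, 10.
  60 → break 1 (new)  [load 60/80]
  30 → break 2 (new)  [load 30/80]
  30 → break 2  [load 60/80]
  25 → break 3 (new)  [load 25/80]
  25 → break 3  [load 50/80]
  25 → break 3  [load 75/80]
  20 → break 1  [load 80/80]
  15 → break 2  [load 75/80]
  10 → break 4 (new)  [load 10/80]
4 commercial breaks opened.

4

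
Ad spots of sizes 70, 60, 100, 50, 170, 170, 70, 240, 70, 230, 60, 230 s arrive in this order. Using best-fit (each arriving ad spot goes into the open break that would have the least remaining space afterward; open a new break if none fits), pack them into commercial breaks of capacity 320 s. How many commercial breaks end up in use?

6

  70 → break 1 (new)  [load 70/320]
  60 → break 1  [load 130/320]
  100 → break 1  [load 230/320]
  50 → break 1  [load 280/320]
  170 → break 2 (new)  [load 170/320]
  170 → break 3 (new)  [load 170/320]
  70 → break 2  [load 240/320]
  240 → break 4 (new)  [load 240/320]
  70 → break 2  [load 310/320]
  230 → break 5 (new)  [load 230/320]
  60 → break 4  [load 300/320]
  230 → break 6 (new)  [load 230/320]
6 commercial breaks opened.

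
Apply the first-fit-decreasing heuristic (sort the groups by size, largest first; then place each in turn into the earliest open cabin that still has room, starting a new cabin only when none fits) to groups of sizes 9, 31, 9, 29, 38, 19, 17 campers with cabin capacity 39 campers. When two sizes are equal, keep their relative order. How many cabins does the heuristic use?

Sorted descending: 38, 31, 29, 19, 17, 9, 9.
  38 → cabin 1 (new)  [load 38/39]
  31 → cabin 2 (new)  [load 31/39]
  29 → cabin 3 (new)  [load 29/39]
  19 → cabin 4 (new)  [load 19/39]
  17 → cabin 4  [load 36/39]
  9 → cabin 3  [load 38/39]
  9 → cabin 5 (new)  [load 9/39]
5 cabins opened.

5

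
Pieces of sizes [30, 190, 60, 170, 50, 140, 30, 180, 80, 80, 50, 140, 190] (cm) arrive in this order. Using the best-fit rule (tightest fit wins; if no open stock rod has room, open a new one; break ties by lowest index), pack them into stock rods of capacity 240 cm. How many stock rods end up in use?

  30 → stock rod 1 (new)  [load 30/240]
  190 → stock rod 1  [load 220/240]
  60 → stock rod 2 (new)  [load 60/240]
  170 → stock rod 2  [load 230/240]
  50 → stock rod 3 (new)  [load 50/240]
  140 → stock rod 3  [load 190/240]
  30 → stock rod 3  [load 220/240]
  180 → stock rod 4 (new)  [load 180/240]
  80 → stock rod 5 (new)  [load 80/240]
  80 → stock rod 5  [load 160/240]
  50 → stock rod 4  [load 230/240]
  140 → stock rod 6 (new)  [load 140/240]
  190 → stock rod 7 (new)  [load 190/240]
7 stock rods opened.

7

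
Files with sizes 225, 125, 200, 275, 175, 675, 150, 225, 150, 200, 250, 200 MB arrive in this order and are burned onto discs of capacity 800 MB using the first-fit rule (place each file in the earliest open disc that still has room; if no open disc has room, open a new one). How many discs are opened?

  225 → disc 1 (new)  [load 225/800]
  125 → disc 1  [load 350/800]
  200 → disc 1  [load 550/800]
  275 → disc 2 (new)  [load 275/800]
  175 → disc 1  [load 725/800]
  675 → disc 3 (new)  [load 675/800]
  150 → disc 2  [load 425/800]
  225 → disc 2  [load 650/800]
  150 → disc 2  [load 800/800]
  200 → disc 4 (new)  [load 200/800]
  250 → disc 4  [load 450/800]
  200 → disc 4  [load 650/800]
4 discs opened.

4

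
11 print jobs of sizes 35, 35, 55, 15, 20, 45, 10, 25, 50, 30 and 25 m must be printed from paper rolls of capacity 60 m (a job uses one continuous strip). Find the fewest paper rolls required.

Total = 55 + 50 + 45 + 35 + 35 + 30 + 25 + 25 + 20 + 15 + 10 = 345 m.
Lower bound: ⌈345/60⌉ = 6 paper rolls.
A packing using 6 paper rolls:
  roll 1: 55 = 55
  roll 2: 50 + 10 = 60
  roll 3: 45 + 15 = 60
  roll 4: 35 + 25 = 60
  roll 5: 35 + 25 = 60
  roll 6: 30 + 20 = 50
This matches the lower bound, so 6 is optimal.

6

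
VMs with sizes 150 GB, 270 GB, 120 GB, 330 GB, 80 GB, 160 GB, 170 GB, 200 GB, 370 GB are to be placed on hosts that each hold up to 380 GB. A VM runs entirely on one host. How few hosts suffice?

6

Total = 370 + 330 + 270 + 200 + 170 + 160 + 150 + 120 + 80 = 1850 GB.
Lower bound: ⌈1850/380⌉ = 5 hosts.
A packing using 6 hosts:
  host 1: 370 = 370
  host 2: 330 = 330
  host 3: 270 + 80 = 350
  host 4: 200 + 170 = 370
  host 5: 160 + 150 = 310
  host 6: 120 = 120
No arrangement into 5 hosts stays within capacity, so 6 is optimal.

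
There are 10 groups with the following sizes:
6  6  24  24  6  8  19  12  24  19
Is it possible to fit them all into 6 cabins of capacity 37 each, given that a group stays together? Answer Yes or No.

A valid assignment using 5 cabins:
  cabin 1: 24 + 12 = 36
  cabin 2: 24 + 8 = 32
  cabin 3: 24 + 6 + 6 = 36
  cabin 4: 19 + 6 = 25
  cabin 5: 19 = 19
That uses only 5 ≤ 6, so 6 cabins are enough.

Yes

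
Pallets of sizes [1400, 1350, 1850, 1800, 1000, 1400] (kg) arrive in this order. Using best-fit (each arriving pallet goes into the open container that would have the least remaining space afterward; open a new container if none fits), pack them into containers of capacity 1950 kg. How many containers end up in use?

  1400 → container 1 (new)  [load 1400/1950]
  1350 → container 2 (new)  [load 1350/1950]
  1850 → container 3 (new)  [load 1850/1950]
  1800 → container 4 (new)  [load 1800/1950]
  1000 → container 5 (new)  [load 1000/1950]
  1400 → container 6 (new)  [load 1400/1950]
6 containers opened.

6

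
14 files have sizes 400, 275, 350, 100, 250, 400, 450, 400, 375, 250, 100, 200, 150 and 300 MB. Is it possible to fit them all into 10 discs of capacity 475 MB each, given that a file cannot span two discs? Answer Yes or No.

Yes

A valid assignment using 10 discs:
  disc 1: 450 = 450
  disc 2: 400 = 400
  disc 3: 400 = 400
  disc 4: 400 = 400
  disc 5: 375 + 100 = 475
  disc 6: 350 + 100 = 450
  disc 7: 300 + 150 = 450
  disc 8: 275 + 200 = 475
  disc 9: 250 = 250
  disc 10: 250 = 250
Every load is within 475 MB, so 10 discs suffice.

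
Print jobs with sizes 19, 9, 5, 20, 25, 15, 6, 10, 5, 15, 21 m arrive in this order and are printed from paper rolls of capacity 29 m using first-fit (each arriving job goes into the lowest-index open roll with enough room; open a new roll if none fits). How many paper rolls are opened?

6

  19 → roll 1 (new)  [load 19/29]
  9 → roll 1  [load 28/29]
  5 → roll 2 (new)  [load 5/29]
  20 → roll 2  [load 25/29]
  25 → roll 3 (new)  [load 25/29]
  15 → roll 4 (new)  [load 15/29]
  6 → roll 4  [load 21/29]
  10 → roll 5 (new)  [load 10/29]
  5 → roll 4  [load 26/29]
  15 → roll 5  [load 25/29]
  21 → roll 6 (new)  [load 21/29]
6 paper rolls opened.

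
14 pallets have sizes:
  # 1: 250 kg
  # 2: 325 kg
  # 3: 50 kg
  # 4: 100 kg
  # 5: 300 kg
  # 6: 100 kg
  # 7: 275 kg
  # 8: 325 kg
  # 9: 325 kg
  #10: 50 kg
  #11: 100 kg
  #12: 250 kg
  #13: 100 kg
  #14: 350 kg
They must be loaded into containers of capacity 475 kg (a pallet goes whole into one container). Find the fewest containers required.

Total = 350 + 325 + 325 + 325 + 300 + 275 + 250 + 250 + 100 + 100 + 100 + 100 + 50 + 50 = 2900 kg.
Lower bound: ⌈2900/475⌉ = 7 containers.
Also, 8 pallets each exceed 475/2 kg, and no two of those can share a container, so at least 8 containers are needed.
A packing using 8 containers:
  container 1: 350 + 100 = 450
  container 2: 325 + 100 + 50 = 475
  container 3: 325 + 100 + 50 = 475
  container 4: 325 + 100 = 425
  container 5: 300 = 300
  container 6: 275 = 275
  container 7: 250 = 250
  container 8: 250 = 250
This matches the lower bound, so 8 is optimal.

8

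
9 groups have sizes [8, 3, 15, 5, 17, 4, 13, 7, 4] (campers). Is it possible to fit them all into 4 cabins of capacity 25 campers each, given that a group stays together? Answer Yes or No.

Yes

A valid assignment using 4 cabins:
  cabin 1: 17 + 8 = 25
  cabin 2: 15 + 7 + 3 = 25
  cabin 3: 13 + 5 + 4 = 22
  cabin 4: 4 = 4
Every load is within 25 campers, so 4 cabins suffice.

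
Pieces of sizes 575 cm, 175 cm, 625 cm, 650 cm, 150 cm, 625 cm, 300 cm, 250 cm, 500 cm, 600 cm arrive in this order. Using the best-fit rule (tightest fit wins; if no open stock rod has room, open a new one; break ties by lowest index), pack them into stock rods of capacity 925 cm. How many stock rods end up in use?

6

  575 → stock rod 1 (new)  [load 575/925]
  175 → stock rod 1  [load 750/925]
  625 → stock rod 2 (new)  [load 625/925]
  650 → stock rod 3 (new)  [load 650/925]
  150 → stock rod 1  [load 900/925]
  625 → stock rod 4 (new)  [load 625/925]
  300 → stock rod 2  [load 925/925]
  250 → stock rod 3  [load 900/925]
  500 → stock rod 5 (new)  [load 500/925]
  600 → stock rod 6 (new)  [load 600/925]
6 stock rods opened.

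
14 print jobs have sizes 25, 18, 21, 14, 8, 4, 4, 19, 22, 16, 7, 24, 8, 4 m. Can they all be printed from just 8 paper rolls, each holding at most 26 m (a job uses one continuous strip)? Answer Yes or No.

Yes

A valid assignment using 8 paper rolls:
  roll 1: 25 = 25
  roll 2: 24 = 24
  roll 3: 22 + 4 = 26
  roll 4: 21 + 4 = 25
  roll 5: 19 + 7 = 26
  roll 6: 18 + 8 = 26
  roll 7: 16 + 8 = 24
  roll 8: 14 + 4 = 18
Every load is within 26 m, so 8 paper rolls suffice.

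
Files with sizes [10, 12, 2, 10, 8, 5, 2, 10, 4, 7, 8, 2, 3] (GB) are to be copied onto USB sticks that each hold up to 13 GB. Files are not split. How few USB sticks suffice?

7

Total = 12 + 10 + 10 + 10 + 8 + 8 + 7 + 5 + 4 + 3 + 2 + 2 + 2 = 83 GB.
Lower bound: ⌈83/13⌉ = 7 USB sticks.
A packing using 7 USB sticks:
  USB stick 1: 12 = 12
  USB stick 2: 10 + 3 = 13
  USB stick 3: 10 + 2 = 12
  USB stick 4: 10 + 2 = 12
  USB stick 5: 8 + 5 = 13
  USB stick 6: 8 + 4 = 12
  USB stick 7: 7 + 2 = 9
This matches the lower bound, so 7 is optimal.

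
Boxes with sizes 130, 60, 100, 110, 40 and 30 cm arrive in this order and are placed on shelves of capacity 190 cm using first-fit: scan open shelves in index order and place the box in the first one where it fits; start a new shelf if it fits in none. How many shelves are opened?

  130 → shelf 1 (new)  [load 130/190]
  60 → shelf 1  [load 190/190]
  100 → shelf 2 (new)  [load 100/190]
  110 → shelf 3 (new)  [load 110/190]
  40 → shelf 2  [load 140/190]
  30 → shelf 2  [load 170/190]
3 shelves opened.

3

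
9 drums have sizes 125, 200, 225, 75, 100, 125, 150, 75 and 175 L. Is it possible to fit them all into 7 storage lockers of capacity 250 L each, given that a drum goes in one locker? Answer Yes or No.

A valid assignment using 6 storage lockers:
  locker 1: 225 = 225
  locker 2: 200 = 200
  locker 3: 175 + 75 = 250
  locker 4: 150 + 100 = 250
  locker 5: 125 + 125 = 250
  locker 6: 75 = 75
That uses only 6 ≤ 7, so 7 storage lockers are enough.

Yes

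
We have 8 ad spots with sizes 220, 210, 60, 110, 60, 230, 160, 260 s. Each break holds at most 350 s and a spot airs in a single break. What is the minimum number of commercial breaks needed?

Total = 260 + 230 + 220 + 210 + 160 + 110 + 60 + 60 = 1310 s.
Lower bound: ⌈1310/350⌉ = 4 commercial breaks.
A packing using 5 commercial breaks:
  break 1: 260 + 60 = 320
  break 2: 230 + 110 = 340
  break 3: 220 + 60 = 280
  break 4: 210 = 210
  break 5: 160 = 160
No arrangement into 4 commercial breaks stays within capacity, so 5 is optimal.

5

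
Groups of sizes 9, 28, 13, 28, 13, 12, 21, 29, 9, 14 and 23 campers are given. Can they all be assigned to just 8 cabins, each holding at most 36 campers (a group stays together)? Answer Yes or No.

Yes

A valid assignment using 7 cabins:
  cabin 1: 29 = 29
  cabin 2: 28 = 28
  cabin 3: 28 = 28
  cabin 4: 23 + 13 = 36
  cabin 5: 21 + 14 = 35
  cabin 6: 13 + 12 + 9 = 34
  cabin 7: 9 = 9
That uses only 7 ≤ 8, so 8 cabins are enough.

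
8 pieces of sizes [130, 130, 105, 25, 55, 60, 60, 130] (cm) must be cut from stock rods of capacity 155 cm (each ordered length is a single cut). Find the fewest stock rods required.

Total = 130 + 130 + 130 + 105 + 60 + 60 + 55 + 25 = 695 cm.
Lower bound: ⌈695/155⌉ = 5 stock rods.
A packing using 6 stock rods:
  stock rod 1: 130 + 25 = 155
  stock rod 2: 130 = 130
  stock rod 3: 130 = 130
  stock rod 4: 105 = 105
  stock rod 5: 60 + 60 = 120
  stock rod 6: 55 = 55
No arrangement into 5 stock rods stays within capacity, so 6 is optimal.

6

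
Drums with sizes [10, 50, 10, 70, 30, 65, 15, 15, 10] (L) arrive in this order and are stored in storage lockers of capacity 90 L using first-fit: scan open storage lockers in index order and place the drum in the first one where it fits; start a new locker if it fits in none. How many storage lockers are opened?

4

  10 → locker 1 (new)  [load 10/90]
  50 → locker 1  [load 60/90]
  10 → locker 1  [load 70/90]
  70 → locker 2 (new)  [load 70/90]
  30 → locker 3 (new)  [load 30/90]
  65 → locker 4 (new)  [load 65/90]
  15 → locker 1  [load 85/90]
  15 → locker 2  [load 85/90]
  10 → locker 3  [load 40/90]
4 storage lockers opened.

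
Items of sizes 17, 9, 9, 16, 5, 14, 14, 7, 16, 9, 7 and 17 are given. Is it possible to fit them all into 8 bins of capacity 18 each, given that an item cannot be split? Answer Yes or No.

No

Total = 140; ⌈140/18⌉ = 8.
The bound of 8 does not rule out 8, but exhaustive search shows no assignment into 8 bins of capacity 18 exists — the minimum is 9.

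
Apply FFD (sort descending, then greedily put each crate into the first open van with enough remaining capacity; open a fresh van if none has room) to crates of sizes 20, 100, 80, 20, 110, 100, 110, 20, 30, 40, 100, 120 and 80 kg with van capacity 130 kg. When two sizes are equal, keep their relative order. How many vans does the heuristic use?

Sorted descending: 120, 110, 110, 100, 100, 100, 80, 80, 40, 30, 20, 20, 20.
  120 → van 1 (new)  [load 120/130]
  110 → van 2 (new)  [load 110/130]
  110 → van 3 (new)  [load 110/130]
  100 → van 4 (new)  [load 100/130]
  100 → van 5 (new)  [load 100/130]
  100 → van 6 (new)  [load 100/130]
  80 → van 7 (new)  [load 80/130]
  80 → van 8 (new)  [load 80/130]
  40 → van 7  [load 120/130]
  30 → van 4  [load 130/130]
  20 → van 2  [load 130/130]
  20 → van 3  [load 130/130]
  20 → van 5  [load 120/130]
8 vans opened.

8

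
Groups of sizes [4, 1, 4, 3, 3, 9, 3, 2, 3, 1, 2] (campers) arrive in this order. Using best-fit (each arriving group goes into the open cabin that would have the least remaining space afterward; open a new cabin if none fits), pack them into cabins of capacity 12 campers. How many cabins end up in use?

3

  4 → cabin 1 (new)  [load 4/12]
  1 → cabin 1  [load 5/12]
  4 → cabin 1  [load 9/12]
  3 → cabin 1  [load 12/12]
  3 → cabin 2 (new)  [load 3/12]
  9 → cabin 2  [load 12/12]
  3 → cabin 3 (new)  [load 3/12]
  2 → cabin 3  [load 5/12]
  3 → cabin 3  [load 8/12]
  1 → cabin 3  [load 9/12]
  2 → cabin 3  [load 11/12]
3 cabins opened.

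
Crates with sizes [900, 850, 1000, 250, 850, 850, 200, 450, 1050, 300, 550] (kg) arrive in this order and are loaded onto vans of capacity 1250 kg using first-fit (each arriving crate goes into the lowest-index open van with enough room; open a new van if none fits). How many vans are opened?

  900 → van 1 (new)  [load 900/1250]
  850 → van 2 (new)  [load 850/1250]
  1000 → van 3 (new)  [load 1000/1250]
  250 → van 1  [load 1150/1250]
  850 → van 4 (new)  [load 850/1250]
  850 → van 5 (new)  [load 850/1250]
  200 → van 2  [load 1050/1250]
  450 → van 6 (new)  [load 450/1250]
  1050 → van 7 (new)  [load 1050/1250]
  300 → van 4  [load 1150/1250]
  550 → van 6  [load 1000/1250]
7 vans opened.

7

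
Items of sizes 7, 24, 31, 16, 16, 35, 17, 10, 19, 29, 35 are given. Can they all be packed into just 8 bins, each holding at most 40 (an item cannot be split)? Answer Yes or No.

A valid assignment using 7 bins:
  bin 1: 35 = 35
  bin 2: 35 = 35
  bin 3: 31 + 7 = 38
  bin 4: 29 + 10 = 39
  bin 5: 24 + 16 = 40
  bin 6: 19 + 17 = 36
  bin 7: 16 = 16
That uses only 7 ≤ 8, so 8 bins are enough.

Yes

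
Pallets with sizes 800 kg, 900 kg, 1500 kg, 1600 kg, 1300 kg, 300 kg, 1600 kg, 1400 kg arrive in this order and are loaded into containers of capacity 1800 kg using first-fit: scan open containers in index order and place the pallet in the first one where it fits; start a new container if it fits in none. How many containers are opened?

6

  800 → container 1 (new)  [load 800/1800]
  900 → container 1  [load 1700/1800]
  1500 → container 2 (new)  [load 1500/1800]
  1600 → container 3 (new)  [load 1600/1800]
  1300 → container 4 (new)  [load 1300/1800]
  300 → container 2  [load 1800/1800]
  1600 → container 5 (new)  [load 1600/1800]
  1400 → container 6 (new)  [load 1400/1800]
6 containers opened.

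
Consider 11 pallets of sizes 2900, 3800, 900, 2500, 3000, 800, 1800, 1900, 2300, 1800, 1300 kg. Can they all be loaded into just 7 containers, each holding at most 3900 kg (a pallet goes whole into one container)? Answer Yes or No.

A valid assignment using 7 containers:
  container 1: 3800 = 3800
  container 2: 3000 + 900 = 3900
  container 3: 2900 + 800 = 3700
  container 4: 2500 + 1300 = 3800
  container 5: 2300 = 2300
  container 6: 1900 + 1800 = 3700
  container 7: 1800 = 1800
Every load is within 3900 kg, so 7 containers suffice.

Yes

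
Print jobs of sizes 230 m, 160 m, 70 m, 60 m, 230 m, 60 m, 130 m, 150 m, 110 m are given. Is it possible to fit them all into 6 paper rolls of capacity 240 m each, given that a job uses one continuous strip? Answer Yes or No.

Yes

A valid assignment using 6 paper rolls:
  roll 1: 230 = 230
  roll 2: 230 = 230
  roll 3: 160 + 70 = 230
  roll 4: 150 + 60 = 210
  roll 5: 130 + 110 = 240
  roll 6: 60 = 60
Every load is within 240 m, so 6 paper rolls suffice.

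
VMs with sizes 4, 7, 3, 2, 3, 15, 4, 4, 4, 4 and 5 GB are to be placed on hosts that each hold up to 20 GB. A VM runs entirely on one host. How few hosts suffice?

3

Total = 15 + 7 + 5 + 4 + 4 + 4 + 4 + 4 + 3 + 3 + 2 = 55 GB.
Lower bound: ⌈55/20⌉ = 3 hosts.
A packing using 3 hosts:
  host 1: 15 + 5 = 20
  host 2: 7 + 4 + 4 + 4 = 19
  host 3: 4 + 4 + 3 + 3 + 2 = 16
This matches the lower bound, so 3 is optimal.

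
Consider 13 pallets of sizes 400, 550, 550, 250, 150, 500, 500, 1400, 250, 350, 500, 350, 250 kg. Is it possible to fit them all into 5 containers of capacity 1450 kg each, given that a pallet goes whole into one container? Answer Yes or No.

A valid assignment using 5 containers:
  container 1: 1400 = 1400
  container 2: 550 + 550 + 350 = 1450
  container 3: 500 + 500 + 400 = 1400
  container 4: 500 + 350 + 250 + 250 = 1350
  container 5: 250 + 150 = 400
Every load is within 1450 kg, so 5 containers suffice.

Yes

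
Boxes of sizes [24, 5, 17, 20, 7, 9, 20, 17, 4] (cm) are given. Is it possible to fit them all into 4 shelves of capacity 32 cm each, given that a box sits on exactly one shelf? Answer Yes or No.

Total = 123 cm; ⌈123/32⌉ = 4.
5 boxes each exceed half the capacity and cannot share a shelf, forcing at least 5 shelves.
At least 5 shelves are required, but only 4 are allowed.

No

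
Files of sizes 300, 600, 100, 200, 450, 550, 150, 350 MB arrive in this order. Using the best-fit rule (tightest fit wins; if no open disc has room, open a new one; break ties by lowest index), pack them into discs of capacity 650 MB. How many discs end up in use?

5

  300 → disc 1 (new)  [load 300/650]
  600 → disc 2 (new)  [load 600/650]
  100 → disc 1  [load 400/650]
  200 → disc 1  [load 600/650]
  450 → disc 3 (new)  [load 450/650]
  550 → disc 4 (new)  [load 550/650]
  150 → disc 3  [load 600/650]
  350 → disc 5 (new)  [load 350/650]
5 discs opened.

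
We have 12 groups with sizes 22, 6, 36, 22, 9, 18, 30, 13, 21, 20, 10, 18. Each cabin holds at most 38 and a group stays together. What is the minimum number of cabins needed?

7

Total = 36 + 30 + 22 + 22 + 21 + 20 + 18 + 18 + 13 + 10 + 9 + 6 = 225.
Lower bound: ⌈225/38⌉ = 6 cabins.
A packing using 7 cabins:
  cabin 1: 36 = 36
  cabin 2: 30 + 6 = 36
  cabin 3: 22 + 13 = 35
  cabin 4: 22 + 10 = 32
  cabin 5: 21 + 9 = 30
  cabin 6: 20 + 18 = 38
  cabin 7: 18 = 18
No arrangement into 6 cabins stays within capacity, so 7 is optimal.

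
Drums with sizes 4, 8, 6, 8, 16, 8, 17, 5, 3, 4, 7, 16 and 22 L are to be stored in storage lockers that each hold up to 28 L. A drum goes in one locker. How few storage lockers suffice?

5

Total = 22 + 17 + 16 + 16 + 8 + 8 + 8 + 7 + 6 + 5 + 4 + 4 + 3 = 124 L.
Lower bound: ⌈124/28⌉ = 5 storage lockers.
A packing using 5 storage lockers:
  locker 1: 22 + 6 = 28
  locker 2: 17 + 8 + 3 = 28
  locker 3: 16 + 8 + 4 = 28
  locker 4: 16 + 8 + 4 = 28
  locker 5: 7 + 5 = 12
This matches the lower bound, so 5 is optimal.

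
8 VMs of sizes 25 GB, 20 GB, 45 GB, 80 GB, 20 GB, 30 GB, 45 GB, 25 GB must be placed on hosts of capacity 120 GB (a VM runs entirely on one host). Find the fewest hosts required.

3

Total = 80 + 45 + 45 + 30 + 25 + 25 + 20 + 20 = 290 GB.
Lower bound: ⌈290/120⌉ = 3 hosts.
A packing using 3 hosts:
  host 1: 80 + 30 = 110
  host 2: 45 + 45 + 25 = 115
  host 3: 25 + 20 + 20 = 65
This matches the lower bound, so 3 is optimal.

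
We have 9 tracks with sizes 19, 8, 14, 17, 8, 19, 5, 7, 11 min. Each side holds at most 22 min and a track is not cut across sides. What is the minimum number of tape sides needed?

Total = 19 + 19 + 17 + 14 + 11 + 8 + 8 + 7 + 5 = 108 min.
Lower bound: ⌈108/22⌉ = 5 tape sides.
A packing using 6 tape sides:
  side 1: 19 = 19
  side 2: 19 = 19
  side 3: 17 + 5 = 22
  side 4: 14 + 8 = 22
  side 5: 11 + 8 = 19
  side 6: 7 = 7
No arrangement into 5 tape sides stays within capacity, so 6 is optimal.

6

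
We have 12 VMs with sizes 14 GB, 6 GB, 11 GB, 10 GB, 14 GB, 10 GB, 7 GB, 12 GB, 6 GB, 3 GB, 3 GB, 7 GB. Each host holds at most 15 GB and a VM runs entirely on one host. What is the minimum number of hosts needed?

8

Total = 14 + 14 + 12 + 11 + 10 + 10 + 7 + 7 + 6 + 6 + 3 + 3 = 103 GB.
Lower bound: ⌈103/15⌉ = 7 hosts.
A packing using 8 hosts:
  host 1: 14 = 14
  host 2: 14 = 14
  host 3: 12 + 3 = 15
  host 4: 11 + 3 = 14
  host 5: 10 = 10
  host 6: 10 = 10
  host 7: 7 + 7 = 14
  host 8: 6 + 6 = 12
No arrangement into 7 hosts stays within capacity, so 8 is optimal.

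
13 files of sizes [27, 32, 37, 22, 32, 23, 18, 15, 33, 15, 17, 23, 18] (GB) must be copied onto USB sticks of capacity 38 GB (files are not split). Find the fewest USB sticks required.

10

Total = 37 + 33 + 32 + 32 + 27 + 23 + 23 + 22 + 18 + 18 + 17 + 15 + 15 = 312 GB.
Lower bound: ⌈312/38⌉ = 9 USB sticks.
A packing using 10 USB sticks:
  USB stick 1: 37 = 37
  USB stick 2: 33 = 33
  USB stick 3: 32 = 32
  USB stick 4: 32 = 32
  USB stick 5: 27 = 27
  USB stick 6: 23 + 15 = 38
  USB stick 7: 23 + 15 = 38
  USB stick 8: 22 = 22
  USB stick 9: 18 + 18 = 36
  USB stick 10: 17 = 17
No arrangement into 9 USB sticks stays within capacity, so 10 is optimal.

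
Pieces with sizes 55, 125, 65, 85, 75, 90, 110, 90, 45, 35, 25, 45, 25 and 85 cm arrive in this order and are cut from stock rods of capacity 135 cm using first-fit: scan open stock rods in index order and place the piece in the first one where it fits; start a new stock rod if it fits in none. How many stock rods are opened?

8

  55 → stock rod 1 (new)  [load 55/135]
  125 → stock rod 2 (new)  [load 125/135]
  65 → stock rod 1  [load 120/135]
  85 → stock rod 3 (new)  [load 85/135]
  75 → stock rod 4 (new)  [load 75/135]
  90 → stock rod 5 (new)  [load 90/135]
  110 → stock rod 6 (new)  [load 110/135]
  90 → stock rod 7 (new)  [load 90/135]
  45 → stock rod 3  [load 130/135]
  35 → stock rod 4  [load 110/135]
  25 → stock rod 4  [load 135/135]
  45 → stock rod 5  [load 135/135]
  25 → stock rod 6  [load 135/135]
  85 → stock rod 8 (new)  [load 85/135]
8 stock rods opened.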